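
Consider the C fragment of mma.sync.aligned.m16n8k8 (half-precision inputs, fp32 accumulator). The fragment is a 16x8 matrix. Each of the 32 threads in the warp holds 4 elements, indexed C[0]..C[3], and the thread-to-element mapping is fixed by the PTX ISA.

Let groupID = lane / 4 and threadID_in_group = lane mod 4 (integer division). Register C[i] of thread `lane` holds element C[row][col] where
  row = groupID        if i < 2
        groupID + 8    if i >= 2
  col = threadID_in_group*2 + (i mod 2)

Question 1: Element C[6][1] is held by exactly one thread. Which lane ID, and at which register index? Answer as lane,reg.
r:6=>grp=6,rB=0  c:1=>tig=0,lo=1
L=6*4+0=24  i=0*2+1=1

24,1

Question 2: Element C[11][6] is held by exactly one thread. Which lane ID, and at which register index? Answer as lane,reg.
15,2

r:11=>grp=3,rB=1  c:6=>tig=3,lo=0
L=3*4+3=15  i=1*2+0=2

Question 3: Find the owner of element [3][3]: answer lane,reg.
r=3⇒gr=3,Rb=0  c=3⇒th=1,odd=1
L=3*4+1=13  i=0*2+1=1

13,1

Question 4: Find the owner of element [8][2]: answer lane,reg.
r:8=>grp=0,rB=1  c:2=>tig=1,lo=0
L=0*4+1=1  i=1*2+0=2

1,2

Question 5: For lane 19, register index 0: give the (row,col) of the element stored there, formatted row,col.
4,6

19: G=4,T=3
[0] (4+0,3*2+0) = (4,6)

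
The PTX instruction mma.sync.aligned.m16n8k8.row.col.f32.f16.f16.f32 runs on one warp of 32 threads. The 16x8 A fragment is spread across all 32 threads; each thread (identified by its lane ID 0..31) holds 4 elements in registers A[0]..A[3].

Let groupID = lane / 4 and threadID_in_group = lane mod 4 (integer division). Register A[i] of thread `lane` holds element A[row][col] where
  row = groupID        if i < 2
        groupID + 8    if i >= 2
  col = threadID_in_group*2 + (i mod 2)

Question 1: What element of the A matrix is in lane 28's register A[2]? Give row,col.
15,0

lane 28: G=7 (28/4), T=0 (28%4)
i=2: r=7+8=15, c=0*2+0=0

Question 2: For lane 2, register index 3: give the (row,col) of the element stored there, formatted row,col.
L=2=>grp=2>>2=0, tig=2&3=2
[3]=>row 0+8=8  col 2·2+1=5

8,5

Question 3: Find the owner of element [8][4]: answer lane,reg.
r=8→G=0,rhi=1  c=4→T=2,p=0
L=0*4+2=2  i=1*2+0=2

2,2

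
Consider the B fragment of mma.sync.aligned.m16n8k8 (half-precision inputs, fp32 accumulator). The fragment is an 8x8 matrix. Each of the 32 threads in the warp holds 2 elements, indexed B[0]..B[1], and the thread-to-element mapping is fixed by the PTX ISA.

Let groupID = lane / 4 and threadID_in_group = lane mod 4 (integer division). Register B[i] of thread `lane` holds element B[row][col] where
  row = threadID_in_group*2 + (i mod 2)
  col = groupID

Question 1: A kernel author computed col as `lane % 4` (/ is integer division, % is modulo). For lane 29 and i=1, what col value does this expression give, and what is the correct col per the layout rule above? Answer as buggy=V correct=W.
`lane % 4`[29,1]->1
L=29->gid=29>>2=7, tid=29&3=1
[1]->row 1·2+1=3  col gid=7
col: 1 vs 7

buggy=1 correct=7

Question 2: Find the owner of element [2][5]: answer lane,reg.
21,0

c=5⇒gr=5  r=2⇒th=1,odd=0
L=5*4+1=21  i=0=0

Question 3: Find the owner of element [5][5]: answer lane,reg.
c=5→G=5  r=5→T=2,p=1
L=5*4+2=22  i=1=1

22,1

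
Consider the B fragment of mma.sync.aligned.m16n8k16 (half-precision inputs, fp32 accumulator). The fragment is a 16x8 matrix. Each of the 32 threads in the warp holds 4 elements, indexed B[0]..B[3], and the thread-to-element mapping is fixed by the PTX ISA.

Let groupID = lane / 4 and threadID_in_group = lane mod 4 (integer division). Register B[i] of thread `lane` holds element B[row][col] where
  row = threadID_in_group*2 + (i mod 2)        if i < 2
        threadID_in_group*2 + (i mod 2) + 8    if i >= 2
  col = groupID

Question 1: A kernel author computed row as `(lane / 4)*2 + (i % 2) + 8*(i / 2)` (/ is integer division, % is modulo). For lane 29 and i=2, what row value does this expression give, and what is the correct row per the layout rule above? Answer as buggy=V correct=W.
`(lane / 4)*2 + (i % 2) + 8*(i / 2)`[29,2]=>22
L=29=>grp=29>>2=7, tig=29&3=1
[2]=>row 1·2+0+8=10  col grp=7
row: 22 vs 10

buggy=22 correct=10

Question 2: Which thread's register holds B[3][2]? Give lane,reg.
9,1

c=2->g=2  r=3->rb=0,t=1,b0=1
L=2*4+1=9  i=0*2+1=1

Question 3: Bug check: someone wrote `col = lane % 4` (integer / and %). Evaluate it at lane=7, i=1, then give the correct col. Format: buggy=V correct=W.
buggy=3 correct=1

`lane % 4`[7,1]=>3
L=7=>grp=7>>2=1, tig=7&3=3
[1]=>row 3·2+1+0=7  col grp=1
col: 3 vs 1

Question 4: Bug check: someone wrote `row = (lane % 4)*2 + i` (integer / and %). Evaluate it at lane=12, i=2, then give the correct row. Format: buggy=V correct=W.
buggy=2 correct=8

`(lane % 4)*2 + i`[12,2]⇒2
lane 12⇒12/4=3, 12 mod 4=0
i=2  r:2·0+0+8⇒8  c:3
row: 2 vs 8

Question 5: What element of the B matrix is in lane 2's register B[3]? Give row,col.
13,0

lane 2: gid=0 (2/4), tid=2 (2%4)
i=3: r=2*2+1+8=13, c=gid=0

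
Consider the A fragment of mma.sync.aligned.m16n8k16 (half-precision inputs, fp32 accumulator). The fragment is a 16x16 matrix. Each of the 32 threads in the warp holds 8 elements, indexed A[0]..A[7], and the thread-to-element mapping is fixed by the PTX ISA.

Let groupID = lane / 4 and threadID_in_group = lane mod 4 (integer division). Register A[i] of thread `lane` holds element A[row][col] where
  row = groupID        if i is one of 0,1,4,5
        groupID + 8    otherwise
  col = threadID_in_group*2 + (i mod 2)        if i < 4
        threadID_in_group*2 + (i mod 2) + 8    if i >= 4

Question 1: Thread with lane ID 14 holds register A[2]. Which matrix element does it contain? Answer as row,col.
11,4

lane 14: grp=3 (14/4), tig=2 (14%4)
i=2: r=3+8=11, c=2*2+0+0=4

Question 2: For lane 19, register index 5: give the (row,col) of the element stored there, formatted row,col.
4,15

L=19->gid=19>>2=4, tid=19&3=3
[5]->row 4+0=4  col 3·2+1+8=15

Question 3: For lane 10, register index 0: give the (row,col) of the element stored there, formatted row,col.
2,4

lane 10->10/4=2, 10 mod 4=2
i=0  r:2+0->2  c:2·2+0+0->4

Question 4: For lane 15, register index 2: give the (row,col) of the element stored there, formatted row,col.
lane 15: gr=3 (15/4), th=3 (15%4)
i=2: r=3+8=11, c=3*2+0+0=6

11,6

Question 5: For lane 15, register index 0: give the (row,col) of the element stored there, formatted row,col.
15: gr=3,th=3
[0] (3+0,3*2+0+0) = (3,6)

3,6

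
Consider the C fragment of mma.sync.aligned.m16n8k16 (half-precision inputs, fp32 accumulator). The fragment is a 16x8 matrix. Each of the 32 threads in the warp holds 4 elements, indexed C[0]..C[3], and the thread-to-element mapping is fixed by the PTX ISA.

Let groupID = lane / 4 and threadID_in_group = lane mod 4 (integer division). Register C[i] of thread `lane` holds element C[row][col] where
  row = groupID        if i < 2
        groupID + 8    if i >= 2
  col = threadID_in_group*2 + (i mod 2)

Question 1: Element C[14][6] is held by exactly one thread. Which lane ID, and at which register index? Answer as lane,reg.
27,2

r:14=>grp=6,rB=1  c:6=>tig=3,lo=0
L=6*4+3=27  i=1*2+0=2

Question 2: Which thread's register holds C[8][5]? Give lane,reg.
2,3

r=8⇒gr=0,Rb=1  c=5⇒th=2,odd=1
L=0*4+2=2  i=1*2+1=3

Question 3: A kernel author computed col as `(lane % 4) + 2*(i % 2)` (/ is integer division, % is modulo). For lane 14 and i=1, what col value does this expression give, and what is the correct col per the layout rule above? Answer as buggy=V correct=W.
`(lane % 4) + 2*(i % 2)`[14,1]⇒4
14: gr=3,th=2
[1] (3+0,2*2+1) = (3,5)
col: 4 vs 5

buggy=4 correct=5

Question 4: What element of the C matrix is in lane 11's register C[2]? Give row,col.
L=11=>grp=11>>2=2, tig=11&3=3
[2]=>row 2+8=10  col 3·2+0=6

10,6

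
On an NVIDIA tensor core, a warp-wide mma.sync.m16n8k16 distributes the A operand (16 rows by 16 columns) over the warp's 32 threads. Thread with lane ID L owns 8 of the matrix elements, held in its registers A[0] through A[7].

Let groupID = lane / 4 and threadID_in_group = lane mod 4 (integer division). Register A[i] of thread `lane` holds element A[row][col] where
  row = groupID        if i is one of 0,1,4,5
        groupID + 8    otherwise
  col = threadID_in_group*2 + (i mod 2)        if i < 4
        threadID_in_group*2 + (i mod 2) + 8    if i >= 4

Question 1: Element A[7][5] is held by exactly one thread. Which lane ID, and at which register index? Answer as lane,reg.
r=7⇒gr=7,Rb=0  c=5⇒Cb=0,th=2,odd=1
L=7*4+2=30  i=0*4+0*2+1=1

30,1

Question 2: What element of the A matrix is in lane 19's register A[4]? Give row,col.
4,14

19: G=4,T=3
[4] (4+0,3*2+0+8) = (4,14)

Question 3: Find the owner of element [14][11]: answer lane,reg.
25,7

r=14⇒gr=6,Rb=1  c=11⇒Cb=1,th=1,odd=1
L=6*4+1=25  i=1*4+1*2+1=7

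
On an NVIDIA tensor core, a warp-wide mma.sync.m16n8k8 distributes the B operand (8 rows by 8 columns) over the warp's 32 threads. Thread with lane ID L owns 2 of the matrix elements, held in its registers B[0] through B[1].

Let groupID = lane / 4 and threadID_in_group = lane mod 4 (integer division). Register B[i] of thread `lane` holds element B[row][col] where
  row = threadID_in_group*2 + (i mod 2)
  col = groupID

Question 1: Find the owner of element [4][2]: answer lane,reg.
c:2=>grp=2  r:4=>tig=2,lo=0
L=2*4+2=10  i=0=0

10,0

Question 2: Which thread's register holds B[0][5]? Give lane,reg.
20,0

c=5->g=5  r=0->t=0,b0=0
L=5*4+0=20  i=0=0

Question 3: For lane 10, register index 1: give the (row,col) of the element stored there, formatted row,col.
10: g=2,t=2
[1] (2*2+1,2) = (5,2)

5,2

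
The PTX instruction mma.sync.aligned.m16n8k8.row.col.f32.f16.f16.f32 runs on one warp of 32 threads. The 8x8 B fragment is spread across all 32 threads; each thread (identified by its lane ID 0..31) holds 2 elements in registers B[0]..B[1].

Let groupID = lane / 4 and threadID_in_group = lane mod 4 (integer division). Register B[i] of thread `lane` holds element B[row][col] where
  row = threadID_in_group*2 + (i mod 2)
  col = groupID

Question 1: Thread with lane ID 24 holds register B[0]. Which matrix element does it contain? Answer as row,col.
0,6

lane 24: gr=6 (24/4), th=0 (24%4)
i=0: r=0*2+0=0, c=gr=6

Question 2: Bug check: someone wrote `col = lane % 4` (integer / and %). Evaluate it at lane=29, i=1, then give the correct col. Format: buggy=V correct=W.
buggy=1 correct=7

`lane % 4`[29,1]⇒1
lane 29: gr=7 (29/4), th=1 (29%4)
i=1: r=1*2+1=3, c=gr=7
col: 1 vs 7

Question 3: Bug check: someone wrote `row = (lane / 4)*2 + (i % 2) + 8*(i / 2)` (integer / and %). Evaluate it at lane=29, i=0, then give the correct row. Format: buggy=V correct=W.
buggy=14 correct=2

`(lane / 4)*2 + (i % 2) + 8*(i / 2)`[29,0]⇒14
29: gr=7,th=1
[0] (1*2+0,7) = (2,7)
row: 14 vs 2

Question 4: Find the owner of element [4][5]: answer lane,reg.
22,0

c:5=>grp=5  r:4=>tig=2,lo=0
L=5*4+2=22  i=0=0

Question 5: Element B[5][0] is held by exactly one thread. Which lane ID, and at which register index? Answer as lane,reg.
2,1

c=0⇒gr=0  r=5⇒th=2,odd=1
L=0*4+2=2  i=1=1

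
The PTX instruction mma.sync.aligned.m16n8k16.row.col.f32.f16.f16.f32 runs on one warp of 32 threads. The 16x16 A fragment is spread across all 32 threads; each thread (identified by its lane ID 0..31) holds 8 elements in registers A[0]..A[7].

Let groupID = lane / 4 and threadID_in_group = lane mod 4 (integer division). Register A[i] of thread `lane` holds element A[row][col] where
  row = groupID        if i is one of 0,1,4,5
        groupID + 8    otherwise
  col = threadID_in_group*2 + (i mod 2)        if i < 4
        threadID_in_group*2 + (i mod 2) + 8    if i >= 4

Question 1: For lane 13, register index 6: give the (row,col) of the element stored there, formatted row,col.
L=13->gid=13>>2=3, tid=13&3=1
[6]->row 3+8=11  col 1·2+0+8=10

11,10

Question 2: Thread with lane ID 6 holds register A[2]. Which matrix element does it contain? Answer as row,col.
lane 6: gid=1 (6/4), tid=2 (6%4)
i=2: r=1+8=9, c=2*2+0+0=4

9,4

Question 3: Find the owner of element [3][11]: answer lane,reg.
13,5

r=3⇒gr=3,Rb=0  c=11⇒Cb=1,th=1,odd=1
L=3*4+1=13  i=1*4+0*2+1=5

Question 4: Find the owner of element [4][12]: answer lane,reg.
r: 4->gid=4,r8=0  c: 12->c8=1,tid=2,i&1=0
L=4*4+2=18  i=1*4+0*2+0=4

18,4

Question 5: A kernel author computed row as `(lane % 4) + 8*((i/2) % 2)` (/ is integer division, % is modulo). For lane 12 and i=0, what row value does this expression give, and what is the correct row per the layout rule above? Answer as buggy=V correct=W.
buggy=0 correct=3

`(lane % 4) + 8*((i/2) % 2)`[12,0]->0
lane 12: g=3 (12/4), t=0 (12%4)
i=0: r=3+0=3, c=0*2+0+0=0
row: 0 vs 3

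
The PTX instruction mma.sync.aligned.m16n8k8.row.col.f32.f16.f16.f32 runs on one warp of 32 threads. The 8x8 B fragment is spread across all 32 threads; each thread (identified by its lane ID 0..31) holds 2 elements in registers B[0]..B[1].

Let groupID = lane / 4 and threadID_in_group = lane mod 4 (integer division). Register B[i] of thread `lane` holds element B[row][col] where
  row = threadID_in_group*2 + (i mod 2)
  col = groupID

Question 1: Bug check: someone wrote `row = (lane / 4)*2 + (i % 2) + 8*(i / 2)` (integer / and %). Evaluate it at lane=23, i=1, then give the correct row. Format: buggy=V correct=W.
buggy=11 correct=7

`(lane / 4)*2 + (i % 2) + 8*(i / 2)`[23,1]→11
23: G=5,T=3
[1] (3*2+1,5) = (7,5)
row: 11 vs 7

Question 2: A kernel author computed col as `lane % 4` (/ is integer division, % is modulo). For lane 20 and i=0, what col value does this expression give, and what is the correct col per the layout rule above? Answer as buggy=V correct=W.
`lane % 4`[20,0]->0
lane 20: gid=5 (20/4), tid=0 (20%4)
i=0: r=0*2+0=0, c=gid=5
col: 0 vs 5

buggy=0 correct=5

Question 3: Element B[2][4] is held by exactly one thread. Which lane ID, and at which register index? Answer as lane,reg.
17,0

c:4=>grp=4  r:2=>tig=1,lo=0
L=4*4+1=17  i=0=0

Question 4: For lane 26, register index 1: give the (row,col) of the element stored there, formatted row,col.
26: grp=6,tig=2
[1] (2*2+1,6) = (5,6)

5,6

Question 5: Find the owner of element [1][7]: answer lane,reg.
28,1

c=7→G=7  r=1→T=0,p=1
L=7*4+0=28  i=1=1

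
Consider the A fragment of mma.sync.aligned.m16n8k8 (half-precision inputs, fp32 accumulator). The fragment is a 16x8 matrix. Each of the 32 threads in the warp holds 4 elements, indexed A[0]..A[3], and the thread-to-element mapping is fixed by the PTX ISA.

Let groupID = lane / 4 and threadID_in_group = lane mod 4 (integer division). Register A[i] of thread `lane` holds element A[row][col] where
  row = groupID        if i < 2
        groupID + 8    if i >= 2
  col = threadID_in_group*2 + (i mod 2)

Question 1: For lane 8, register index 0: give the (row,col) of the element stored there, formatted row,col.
2,0

8: G=2,T=0
[0] (2+0,0*2+0) = (2,0)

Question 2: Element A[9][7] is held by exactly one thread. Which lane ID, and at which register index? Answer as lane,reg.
r=9→G=1,rhi=1  c=7→T=3,p=1
L=1*4+3=7  i=1*2+1=3

7,3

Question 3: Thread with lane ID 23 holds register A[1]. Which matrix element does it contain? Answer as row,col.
5,7

lane 23->23/4=5, 23 mod 4=3
i=1  r:5+0->5  c:2·3+1->7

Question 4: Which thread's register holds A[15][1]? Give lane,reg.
r=15→G=7,rhi=1  c=1→T=0,p=1
L=7*4+0=28  i=1*2+1=3

28,3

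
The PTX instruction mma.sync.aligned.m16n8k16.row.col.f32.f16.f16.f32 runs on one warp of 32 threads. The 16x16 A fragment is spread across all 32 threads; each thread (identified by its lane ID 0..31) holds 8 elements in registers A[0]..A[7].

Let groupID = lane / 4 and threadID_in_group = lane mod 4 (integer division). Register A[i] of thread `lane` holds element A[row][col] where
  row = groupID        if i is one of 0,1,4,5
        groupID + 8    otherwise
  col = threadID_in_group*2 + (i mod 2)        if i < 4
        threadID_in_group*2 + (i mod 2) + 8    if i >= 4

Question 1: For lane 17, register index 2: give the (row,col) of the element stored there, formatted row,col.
lane 17->17/4=4, 17 mod 4=1
i=2  r:4+8->12  c:2·1+0+0->2

12,2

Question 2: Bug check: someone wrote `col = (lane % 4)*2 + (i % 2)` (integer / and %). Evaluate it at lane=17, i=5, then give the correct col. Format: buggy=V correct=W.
`(lane % 4)*2 + (i % 2)`[17,5]->3
lane 17: g=4 (17/4), t=1 (17%4)
i=5: r=4+0=4, c=1*2+1+8=11
col: 3 vs 11

buggy=3 correct=11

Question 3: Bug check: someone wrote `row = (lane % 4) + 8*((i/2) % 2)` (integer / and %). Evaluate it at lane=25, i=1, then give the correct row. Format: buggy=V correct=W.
`(lane % 4) + 8*((i/2) % 2)`[25,1]→1
25: G=6,T=1
[1] (6+0,1*2+1+0) = (6,3)
row: 1 vs 6

buggy=1 correct=6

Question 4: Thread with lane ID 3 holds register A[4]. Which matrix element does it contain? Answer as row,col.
3: grp=0,tig=3
[4] (0+0,3*2+0+8) = (0,14)

0,14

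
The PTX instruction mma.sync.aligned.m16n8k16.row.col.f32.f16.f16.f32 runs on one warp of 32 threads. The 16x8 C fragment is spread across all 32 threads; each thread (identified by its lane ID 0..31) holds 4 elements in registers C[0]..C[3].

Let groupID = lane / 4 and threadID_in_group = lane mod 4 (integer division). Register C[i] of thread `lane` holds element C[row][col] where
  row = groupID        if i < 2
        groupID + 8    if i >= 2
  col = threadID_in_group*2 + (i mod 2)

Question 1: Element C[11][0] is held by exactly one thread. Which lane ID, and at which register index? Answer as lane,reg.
12,2

r=11->g=3,rb=1  c=0->t=0,b0=0
L=3*4+0=12  i=1*2+0=2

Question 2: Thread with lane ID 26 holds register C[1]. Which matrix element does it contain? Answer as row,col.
lane 26: gr=6 (26/4), th=2 (26%4)
i=1: r=6+0=6, c=2*2+1=5

6,5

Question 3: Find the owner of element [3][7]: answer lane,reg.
r=3→G=3,rhi=0  c=7→T=3,p=1
L=3*4+3=15  i=0*2+1=1

15,1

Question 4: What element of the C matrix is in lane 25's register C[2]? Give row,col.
14,2

25: gid=6,tid=1
[2] (6+8,1*2+0) = (14,2)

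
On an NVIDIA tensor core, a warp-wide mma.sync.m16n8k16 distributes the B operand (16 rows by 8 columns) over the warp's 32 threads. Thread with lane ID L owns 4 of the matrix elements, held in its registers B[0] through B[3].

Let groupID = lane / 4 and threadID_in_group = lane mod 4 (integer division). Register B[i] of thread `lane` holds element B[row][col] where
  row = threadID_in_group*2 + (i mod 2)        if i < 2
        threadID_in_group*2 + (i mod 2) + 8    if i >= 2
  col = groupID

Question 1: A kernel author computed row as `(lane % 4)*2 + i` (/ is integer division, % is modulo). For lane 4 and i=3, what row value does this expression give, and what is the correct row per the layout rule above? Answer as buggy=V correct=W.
`(lane % 4)*2 + i`[4,3]->3
L=4->g=4>>2=1, t=4&3=0
[3]->row 0·2+1+8=9  col g=1
row: 3 vs 9

buggy=3 correct=9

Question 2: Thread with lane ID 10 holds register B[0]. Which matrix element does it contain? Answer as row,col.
4,2

lane 10: gr=2 (10/4), th=2 (10%4)
i=0: r=2*2+0+0=4, c=gr=2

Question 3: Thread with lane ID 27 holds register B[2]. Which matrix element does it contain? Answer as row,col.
L=27->g=27>>2=6, t=27&3=3
[2]->row 3·2+0+8=14  col g=6

14,6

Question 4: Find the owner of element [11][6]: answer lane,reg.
25,3

c=6->g=6  r=11->rb=1,t=1,b0=1
L=6*4+1=25  i=1*2+1=3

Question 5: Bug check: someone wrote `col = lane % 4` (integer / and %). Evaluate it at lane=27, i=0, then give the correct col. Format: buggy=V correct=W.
`lane % 4`[27,0]=>3
27: grp=6,tig=3
[0] (3*2+0+0,6) = (6,6)
col: 3 vs 6

buggy=3 correct=6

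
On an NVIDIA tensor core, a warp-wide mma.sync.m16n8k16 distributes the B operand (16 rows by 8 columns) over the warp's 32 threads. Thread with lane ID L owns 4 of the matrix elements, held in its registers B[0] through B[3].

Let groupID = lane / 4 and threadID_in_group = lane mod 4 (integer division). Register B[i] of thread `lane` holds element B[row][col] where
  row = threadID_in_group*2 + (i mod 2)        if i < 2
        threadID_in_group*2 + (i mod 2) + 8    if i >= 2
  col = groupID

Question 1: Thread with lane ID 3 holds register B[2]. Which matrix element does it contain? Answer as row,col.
14,0

lane 3->3/4=0, 3 mod 4=3
i=2  r:2·3+0+8->14  c:0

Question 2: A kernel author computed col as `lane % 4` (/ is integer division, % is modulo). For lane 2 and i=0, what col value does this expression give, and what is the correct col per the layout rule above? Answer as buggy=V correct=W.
buggy=2 correct=0

`lane % 4`[2,0]⇒2
L=2⇒gr=2>>2=0, th=2&3=2
[0]⇒row 2·2+0+0=4  col gr=0
col: 2 vs 0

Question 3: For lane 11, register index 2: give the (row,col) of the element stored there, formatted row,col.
lane 11->11/4=2, 11 mod 4=3
i=2  r:2·3+0+8->14  c:2

14,2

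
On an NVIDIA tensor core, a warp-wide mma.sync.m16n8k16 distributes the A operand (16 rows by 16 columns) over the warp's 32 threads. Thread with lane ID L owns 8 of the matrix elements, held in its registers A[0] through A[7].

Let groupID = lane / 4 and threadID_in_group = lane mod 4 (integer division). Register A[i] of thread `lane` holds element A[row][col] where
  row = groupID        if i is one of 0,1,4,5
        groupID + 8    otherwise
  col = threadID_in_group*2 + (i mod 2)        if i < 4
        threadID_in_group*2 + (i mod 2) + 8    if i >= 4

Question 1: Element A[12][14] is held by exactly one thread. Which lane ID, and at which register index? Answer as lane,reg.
r=12->g=4,rb=1  c=14->cb=1,t=3,b0=0
L=4*4+3=19  i=1*4+1*2+0=6

19,6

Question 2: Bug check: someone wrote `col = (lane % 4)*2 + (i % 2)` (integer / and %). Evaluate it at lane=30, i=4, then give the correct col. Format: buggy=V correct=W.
`(lane % 4)*2 + (i % 2)`[30,4]->4
L=30->g=30>>2=7, t=30&3=2
[4]->row 7+0=7  col 2·2+0+8=12
col: 4 vs 12

buggy=4 correct=12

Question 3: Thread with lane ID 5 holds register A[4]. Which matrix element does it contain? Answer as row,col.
5: gr=1,th=1
[4] (1+0,1*2+0+8) = (1,10)

1,10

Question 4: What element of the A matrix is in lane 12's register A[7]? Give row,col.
11,9

12: gr=3,th=0
[7] (3+8,0*2+1+8) = (11,9)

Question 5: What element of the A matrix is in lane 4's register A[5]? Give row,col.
1,9

lane 4: gr=1 (4/4), th=0 (4%4)
i=5: r=1+0=1, c=0*2+1+8=9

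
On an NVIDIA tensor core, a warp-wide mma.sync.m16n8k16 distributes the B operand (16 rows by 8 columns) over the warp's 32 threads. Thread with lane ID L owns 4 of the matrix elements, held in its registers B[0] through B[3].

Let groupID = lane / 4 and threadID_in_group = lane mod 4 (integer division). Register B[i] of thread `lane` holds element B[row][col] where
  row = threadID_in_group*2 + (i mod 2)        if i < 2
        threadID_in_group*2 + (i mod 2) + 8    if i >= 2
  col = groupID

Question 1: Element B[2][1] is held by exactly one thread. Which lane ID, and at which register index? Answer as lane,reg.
c=1->g=1  r=2->rb=0,t=1,b0=0
L=1*4+1=5  i=0*2+0=0

5,0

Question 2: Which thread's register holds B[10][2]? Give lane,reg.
c=2⇒gr=2  r=10⇒Rb=1,th=1,odd=0
L=2*4+1=9  i=1*2+0=2

9,2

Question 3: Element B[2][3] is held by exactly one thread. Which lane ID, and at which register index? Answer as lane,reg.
13,0

c:3=>grp=3  r:2=>rB=0,tig=1,lo=0
L=3*4+1=13  i=0*2+0=0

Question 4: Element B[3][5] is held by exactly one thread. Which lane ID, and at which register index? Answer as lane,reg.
c=5⇒gr=5  r=3⇒Rb=0,th=1,odd=1
L=5*4+1=21  i=0*2+1=1

21,1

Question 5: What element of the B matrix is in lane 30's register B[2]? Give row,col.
12,7

30: gr=7,th=2
[2] (2*2+0+8,7) = (12,7)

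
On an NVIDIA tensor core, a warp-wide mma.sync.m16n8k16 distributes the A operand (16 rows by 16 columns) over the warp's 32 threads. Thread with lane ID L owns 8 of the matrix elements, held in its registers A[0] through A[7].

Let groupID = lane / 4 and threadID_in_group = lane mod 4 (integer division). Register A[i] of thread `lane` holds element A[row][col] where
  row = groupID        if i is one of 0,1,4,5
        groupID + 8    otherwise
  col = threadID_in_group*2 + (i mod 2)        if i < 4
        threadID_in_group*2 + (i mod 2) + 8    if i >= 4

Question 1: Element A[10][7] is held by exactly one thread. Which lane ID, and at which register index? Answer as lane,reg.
r: 10->gid=2,r8=1  c: 7->c8=0,tid=3,i&1=1
L=2*4+3=11  i=0*4+1*2+1=3

11,3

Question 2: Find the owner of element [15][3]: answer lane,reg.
29,3

r: 15->gid=7,r8=1  c: 3->c8=0,tid=1,i&1=1
L=7*4+1=29  i=0*4+1*2+1=3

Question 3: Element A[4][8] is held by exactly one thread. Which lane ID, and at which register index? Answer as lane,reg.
16,4

r=4⇒gr=4,Rb=0  c=8⇒Cb=1,th=0,odd=0
L=4*4+0=16  i=1*4+0*2+0=4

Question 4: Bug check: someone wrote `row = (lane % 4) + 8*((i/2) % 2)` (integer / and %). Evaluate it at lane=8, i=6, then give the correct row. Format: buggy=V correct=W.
buggy=8 correct=10

`(lane % 4) + 8*((i/2) % 2)`[8,6]->8
lane 8: g=2 (8/4), t=0 (8%4)
i=6: r=2+8=10, c=0*2+0+8=8
row: 8 vs 10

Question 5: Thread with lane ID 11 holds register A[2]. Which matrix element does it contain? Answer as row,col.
10,6

L=11=>grp=11>>2=2, tig=11&3=3
[2]=>row 2+8=10  col 3·2+0+0=6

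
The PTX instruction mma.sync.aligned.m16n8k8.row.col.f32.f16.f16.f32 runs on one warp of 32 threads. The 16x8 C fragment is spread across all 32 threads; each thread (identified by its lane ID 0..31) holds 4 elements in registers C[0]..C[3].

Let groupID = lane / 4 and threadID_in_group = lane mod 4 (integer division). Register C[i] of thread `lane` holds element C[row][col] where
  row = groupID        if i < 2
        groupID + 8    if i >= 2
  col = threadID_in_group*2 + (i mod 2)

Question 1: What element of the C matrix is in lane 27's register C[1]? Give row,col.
6,7

27: gid=6,tid=3
[1] (6+0,3*2+1) = (6,7)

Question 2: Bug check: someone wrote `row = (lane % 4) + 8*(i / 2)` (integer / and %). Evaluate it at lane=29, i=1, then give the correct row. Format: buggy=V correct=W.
buggy=1 correct=7

`(lane % 4) + 8*(i / 2)`[29,1]→1
29: G=7,T=1
[1] (7+0,1*2+1) = (7,3)
row: 1 vs 7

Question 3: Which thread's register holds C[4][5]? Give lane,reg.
18,1

r:4=>grp=4,rB=0  c:5=>tig=2,lo=1
L=4*4+2=18  i=0*2+1=1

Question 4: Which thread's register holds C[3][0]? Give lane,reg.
r=3->g=3,rb=0  c=0->t=0,b0=0
L=3*4+0=12  i=0*2+0=0

12,0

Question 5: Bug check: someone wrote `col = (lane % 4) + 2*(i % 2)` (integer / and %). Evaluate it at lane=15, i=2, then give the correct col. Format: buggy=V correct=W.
`(lane % 4) + 2*(i % 2)`[15,2]=>3
L=15=>grp=15>>2=3, tig=15&3=3
[2]=>row 3+8=11  col 3·2+0=6
col: 3 vs 6

buggy=3 correct=6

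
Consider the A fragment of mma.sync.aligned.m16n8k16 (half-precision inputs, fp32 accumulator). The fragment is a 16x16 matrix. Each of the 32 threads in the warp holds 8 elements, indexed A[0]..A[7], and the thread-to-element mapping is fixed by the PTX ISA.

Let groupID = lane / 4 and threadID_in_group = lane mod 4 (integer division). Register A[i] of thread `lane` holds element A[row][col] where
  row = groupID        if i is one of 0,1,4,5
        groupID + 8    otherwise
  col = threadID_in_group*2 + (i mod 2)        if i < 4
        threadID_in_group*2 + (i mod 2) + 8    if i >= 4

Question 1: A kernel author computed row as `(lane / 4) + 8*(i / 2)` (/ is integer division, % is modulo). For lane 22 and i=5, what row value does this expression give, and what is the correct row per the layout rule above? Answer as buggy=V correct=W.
buggy=21 correct=5

`(lane / 4) + 8*(i / 2)`[22,5]→21
lane 22: G=5 (22/4), T=2 (22%4)
i=5: r=5+0=5, c=2*2+1+8=13
row: 21 vs 5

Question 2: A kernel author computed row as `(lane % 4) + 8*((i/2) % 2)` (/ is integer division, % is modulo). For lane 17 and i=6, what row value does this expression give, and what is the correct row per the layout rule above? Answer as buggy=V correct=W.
`(lane % 4) + 8*((i/2) % 2)`[17,6]⇒9
lane 17: gr=4 (17/4), th=1 (17%4)
i=6: r=4+8=12, c=1*2+0+8=10
row: 9 vs 12

buggy=9 correct=12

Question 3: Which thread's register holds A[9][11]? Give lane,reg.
r=9→G=1,rhi=1  c=11→chi=1,T=1,p=1
L=1*4+1=5  i=1*4+1*2+1=7

5,7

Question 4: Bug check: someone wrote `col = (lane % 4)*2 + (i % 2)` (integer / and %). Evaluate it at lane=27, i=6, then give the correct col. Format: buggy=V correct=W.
buggy=6 correct=14

`(lane % 4)*2 + (i % 2)`[27,6]→6
lane 27→27/4=6, 27 mod 4=3
i=6  r:6+8→14  c:2·3+0+8→14
col: 6 vs 14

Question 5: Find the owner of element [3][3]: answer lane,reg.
13,1

r=3⇒gr=3,Rb=0  c=3⇒Cb=0,th=1,odd=1
L=3*4+1=13  i=0*4+0*2+1=1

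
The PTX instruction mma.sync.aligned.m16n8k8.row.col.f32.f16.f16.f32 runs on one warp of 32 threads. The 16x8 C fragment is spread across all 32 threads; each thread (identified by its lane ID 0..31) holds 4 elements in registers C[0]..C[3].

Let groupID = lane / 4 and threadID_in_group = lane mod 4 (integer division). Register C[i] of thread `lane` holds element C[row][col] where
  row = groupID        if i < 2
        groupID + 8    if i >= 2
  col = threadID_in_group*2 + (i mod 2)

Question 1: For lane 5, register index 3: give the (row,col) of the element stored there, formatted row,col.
L=5->g=5>>2=1, t=5&3=1
[3]->row 1+8=9  col 1·2+1=3

9,3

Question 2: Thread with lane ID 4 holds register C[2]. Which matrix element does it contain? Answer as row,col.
lane 4⇒4/4=1, 4 mod 4=0
i=2  r:1+8⇒9  c:2·0+0⇒0

9,0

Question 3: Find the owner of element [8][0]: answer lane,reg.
0,2

r: 8->gid=0,r8=1  c: 0->tid=0,i&1=0
L=0*4+0=0  i=1*2+0=2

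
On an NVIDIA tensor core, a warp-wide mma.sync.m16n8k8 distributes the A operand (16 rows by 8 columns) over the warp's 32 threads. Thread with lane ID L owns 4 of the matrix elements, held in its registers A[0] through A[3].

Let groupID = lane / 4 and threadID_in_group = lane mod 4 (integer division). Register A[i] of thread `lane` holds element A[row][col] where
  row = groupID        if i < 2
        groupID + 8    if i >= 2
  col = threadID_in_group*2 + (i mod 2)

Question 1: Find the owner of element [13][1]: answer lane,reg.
20,3

r=13->g=5,rb=1  c=1->t=0,b0=1
L=5*4+0=20  i=1*2+1=3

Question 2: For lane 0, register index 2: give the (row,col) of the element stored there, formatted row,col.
8,0

lane 0: gr=0 (0/4), th=0 (0%4)
i=2: r=0+8=8, c=0*2+0=0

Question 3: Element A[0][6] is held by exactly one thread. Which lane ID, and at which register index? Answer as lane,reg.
r=0->g=0,rb=0  c=6->t=3,b0=0
L=0*4+3=3  i=0*2+0=0

3,0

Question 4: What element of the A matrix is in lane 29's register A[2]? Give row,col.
15,2

lane 29: gr=7 (29/4), th=1 (29%4)
i=2: r=7+8=15, c=1*2+0=2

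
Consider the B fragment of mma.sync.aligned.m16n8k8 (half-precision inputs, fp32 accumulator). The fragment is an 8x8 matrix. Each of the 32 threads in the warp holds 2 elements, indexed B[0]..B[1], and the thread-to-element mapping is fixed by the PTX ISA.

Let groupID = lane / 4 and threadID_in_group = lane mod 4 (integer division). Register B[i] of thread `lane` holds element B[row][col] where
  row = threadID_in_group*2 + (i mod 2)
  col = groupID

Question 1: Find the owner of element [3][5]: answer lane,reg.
c:5=>grp=5  r:3=>tig=1,lo=1
L=5*4+1=21  i=1=1

21,1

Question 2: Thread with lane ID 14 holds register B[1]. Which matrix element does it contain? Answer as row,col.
lane 14: grp=3 (14/4), tig=2 (14%4)
i=1: r=2*2+1=5, c=grp=3

5,3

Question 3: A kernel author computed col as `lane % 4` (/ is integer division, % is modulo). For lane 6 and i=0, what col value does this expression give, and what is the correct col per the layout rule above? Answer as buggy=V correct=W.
`lane % 4`[6,0]→2
6: G=1,T=2
[0] (2*2+0,1) = (4,1)
col: 2 vs 1

buggy=2 correct=1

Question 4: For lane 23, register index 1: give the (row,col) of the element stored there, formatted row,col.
7,5

23: grp=5,tig=3
[1] (3*2+1,5) = (7,5)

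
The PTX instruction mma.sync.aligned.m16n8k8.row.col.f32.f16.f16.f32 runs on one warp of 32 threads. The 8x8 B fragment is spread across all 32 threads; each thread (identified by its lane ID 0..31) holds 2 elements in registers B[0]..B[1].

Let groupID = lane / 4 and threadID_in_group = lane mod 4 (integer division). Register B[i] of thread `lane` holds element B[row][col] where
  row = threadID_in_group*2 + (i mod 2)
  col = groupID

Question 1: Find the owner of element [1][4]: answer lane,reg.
c=4->g=4  r=1->t=0,b0=1
L=4*4+0=16  i=1=1

16,1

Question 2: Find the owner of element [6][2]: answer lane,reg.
11,0

c=2⇒gr=2  r=6⇒th=3,odd=0
L=2*4+3=11  i=0=0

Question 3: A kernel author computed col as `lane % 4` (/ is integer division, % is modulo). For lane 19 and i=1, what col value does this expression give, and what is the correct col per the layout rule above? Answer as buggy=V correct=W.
buggy=3 correct=4

`lane % 4`[19,1]->3
L=19->g=19>>2=4, t=19&3=3
[1]->row 3·2+1=7  col g=4
col: 3 vs 4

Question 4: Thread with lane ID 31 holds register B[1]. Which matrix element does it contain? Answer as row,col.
lane 31: g=7 (31/4), t=3 (31%4)
i=1: r=3*2+1=7, c=g=7

7,7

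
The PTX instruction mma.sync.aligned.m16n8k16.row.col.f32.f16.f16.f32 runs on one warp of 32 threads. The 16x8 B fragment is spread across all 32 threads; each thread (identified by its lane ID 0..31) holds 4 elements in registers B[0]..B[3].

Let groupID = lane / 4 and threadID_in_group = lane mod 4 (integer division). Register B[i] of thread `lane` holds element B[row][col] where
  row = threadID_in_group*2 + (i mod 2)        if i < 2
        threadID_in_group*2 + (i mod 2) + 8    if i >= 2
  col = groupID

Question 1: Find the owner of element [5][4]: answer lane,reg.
c=4->g=4  r=5->rb=0,t=2,b0=1
L=4*4+2=18  i=0*2+1=1

18,1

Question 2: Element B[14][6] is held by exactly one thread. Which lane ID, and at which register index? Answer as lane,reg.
27,2

c: 6->gid=6  r: 14->r8=1,tid=3,i&1=0
L=6*4+3=27  i=1*2+0=2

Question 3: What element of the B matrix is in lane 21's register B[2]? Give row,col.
L=21=>grp=21>>2=5, tig=21&3=1
[2]=>row 1·2+0+8=10  col grp=5

10,5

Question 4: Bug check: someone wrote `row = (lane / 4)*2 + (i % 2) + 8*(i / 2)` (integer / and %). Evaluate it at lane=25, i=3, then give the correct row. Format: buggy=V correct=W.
buggy=21 correct=11

`(lane / 4)*2 + (i % 2) + 8*(i / 2)`[25,3]→21
25: G=6,T=1
[3] (1*2+1+8,6) = (11,6)
row: 21 vs 11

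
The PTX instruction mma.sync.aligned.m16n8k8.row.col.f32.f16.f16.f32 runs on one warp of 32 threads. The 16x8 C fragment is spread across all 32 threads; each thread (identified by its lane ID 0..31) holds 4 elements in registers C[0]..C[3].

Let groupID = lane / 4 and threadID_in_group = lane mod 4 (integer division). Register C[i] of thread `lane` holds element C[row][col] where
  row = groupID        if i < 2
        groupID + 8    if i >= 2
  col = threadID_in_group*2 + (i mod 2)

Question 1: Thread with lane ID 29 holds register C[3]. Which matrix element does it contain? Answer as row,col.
15,3

29: gid=7,tid=1
[3] (7+8,1*2+1) = (15,3)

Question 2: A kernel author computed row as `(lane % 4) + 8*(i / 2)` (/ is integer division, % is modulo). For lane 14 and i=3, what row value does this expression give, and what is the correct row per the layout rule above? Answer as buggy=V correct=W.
buggy=10 correct=11

`(lane % 4) + 8*(i / 2)`[14,3]=>10
L=14=>grp=14>>2=3, tig=14&3=2
[3]=>row 3+8=11  col 2·2+1=5
row: 10 vs 11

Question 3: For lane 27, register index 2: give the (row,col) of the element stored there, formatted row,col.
27: gr=6,th=3
[2] (6+8,3*2+0) = (14,6)

14,6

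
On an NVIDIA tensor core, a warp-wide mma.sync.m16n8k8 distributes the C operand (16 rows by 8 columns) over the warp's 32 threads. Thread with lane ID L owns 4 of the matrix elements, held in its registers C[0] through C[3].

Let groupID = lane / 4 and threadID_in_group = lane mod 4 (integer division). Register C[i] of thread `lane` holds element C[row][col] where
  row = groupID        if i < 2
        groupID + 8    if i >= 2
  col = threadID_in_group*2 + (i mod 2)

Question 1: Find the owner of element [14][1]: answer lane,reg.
r=14⇒gr=6,Rb=1  c=1⇒th=0,odd=1
L=6*4+0=24  i=1*2+1=3

24,3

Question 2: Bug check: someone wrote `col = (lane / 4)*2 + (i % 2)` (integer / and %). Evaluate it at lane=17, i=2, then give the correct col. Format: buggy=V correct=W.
buggy=8 correct=2

`(lane / 4)*2 + (i % 2)`[17,2]->8
lane 17: gid=4 (17/4), tid=1 (17%4)
i=2: r=4+8=12, c=1*2+0=2
col: 8 vs 2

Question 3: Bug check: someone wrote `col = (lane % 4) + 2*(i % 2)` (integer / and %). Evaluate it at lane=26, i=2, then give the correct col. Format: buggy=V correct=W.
buggy=2 correct=4

`(lane % 4) + 2*(i % 2)`[26,2]→2
L=26→G=26>>2=6, T=26&3=2
[2]→row 6+8=14  col 2·2+0=4
col: 2 vs 4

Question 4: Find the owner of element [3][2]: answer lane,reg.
r: 3->gid=3,r8=0  c: 2->tid=1,i&1=0
L=3*4+1=13  i=0*2+0=0

13,0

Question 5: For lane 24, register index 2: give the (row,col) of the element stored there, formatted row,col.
lane 24: g=6 (24/4), t=0 (24%4)
i=2: r=6+8=14, c=0*2+0=0

14,0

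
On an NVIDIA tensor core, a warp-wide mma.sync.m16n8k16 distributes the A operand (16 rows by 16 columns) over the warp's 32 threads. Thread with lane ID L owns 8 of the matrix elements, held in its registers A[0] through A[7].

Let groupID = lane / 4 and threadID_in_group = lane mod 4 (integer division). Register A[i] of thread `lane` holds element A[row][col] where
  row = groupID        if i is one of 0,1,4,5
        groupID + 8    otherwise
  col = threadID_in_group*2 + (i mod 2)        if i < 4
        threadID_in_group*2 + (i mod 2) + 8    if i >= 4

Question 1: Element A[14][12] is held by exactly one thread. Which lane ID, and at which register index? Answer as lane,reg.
26,6

r=14⇒gr=6,Rb=1  c=12⇒Cb=1,th=2,odd=0
L=6*4+2=26  i=1*4+1*2+0=6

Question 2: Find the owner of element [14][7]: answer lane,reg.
27,3

r: 14->gid=6,r8=1  c: 7->c8=0,tid=3,i&1=1
L=6*4+3=27  i=0*4+1*2+1=3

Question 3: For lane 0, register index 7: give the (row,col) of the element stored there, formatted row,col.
8,9

0: gr=0,th=0
[7] (0+8,0*2+1+8) = (8,9)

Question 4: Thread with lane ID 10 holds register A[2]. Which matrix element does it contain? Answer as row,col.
10,4

10: gid=2,tid=2
[2] (2+8,2*2+0+0) = (10,4)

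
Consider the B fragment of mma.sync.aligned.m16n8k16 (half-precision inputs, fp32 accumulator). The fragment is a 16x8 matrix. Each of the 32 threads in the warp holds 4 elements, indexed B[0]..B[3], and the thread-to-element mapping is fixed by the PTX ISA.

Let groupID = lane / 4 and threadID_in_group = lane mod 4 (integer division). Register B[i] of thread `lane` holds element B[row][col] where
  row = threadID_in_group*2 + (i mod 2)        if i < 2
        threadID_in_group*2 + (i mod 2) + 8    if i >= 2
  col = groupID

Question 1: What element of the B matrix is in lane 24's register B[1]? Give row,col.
1,6

lane 24: gid=6 (24/4), tid=0 (24%4)
i=1: r=0*2+1+0=1, c=gid=6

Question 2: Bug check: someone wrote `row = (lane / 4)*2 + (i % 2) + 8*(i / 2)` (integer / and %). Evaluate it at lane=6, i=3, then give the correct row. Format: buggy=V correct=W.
buggy=11 correct=13

`(lane / 4)*2 + (i % 2) + 8*(i / 2)`[6,3]→11
lane 6: G=1 (6/4), T=2 (6%4)
i=3: r=2*2+1+8=13, c=G=1
row: 11 vs 13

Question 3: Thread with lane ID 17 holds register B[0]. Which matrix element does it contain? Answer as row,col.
lane 17: g=4 (17/4), t=1 (17%4)
i=0: r=1*2+0+0=2, c=g=4

2,4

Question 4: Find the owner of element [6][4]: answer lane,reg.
19,0

c: 4->gid=4  r: 6->r8=0,tid=3,i&1=0
L=4*4+3=19  i=0*2+0=0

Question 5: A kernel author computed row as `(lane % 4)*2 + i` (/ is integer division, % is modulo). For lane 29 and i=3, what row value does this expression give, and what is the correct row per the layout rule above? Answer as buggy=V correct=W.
`(lane % 4)*2 + i`[29,3]=>5
29: grp=7,tig=1
[3] (1*2+1+8,7) = (11,7)
row: 5 vs 11

buggy=5 correct=11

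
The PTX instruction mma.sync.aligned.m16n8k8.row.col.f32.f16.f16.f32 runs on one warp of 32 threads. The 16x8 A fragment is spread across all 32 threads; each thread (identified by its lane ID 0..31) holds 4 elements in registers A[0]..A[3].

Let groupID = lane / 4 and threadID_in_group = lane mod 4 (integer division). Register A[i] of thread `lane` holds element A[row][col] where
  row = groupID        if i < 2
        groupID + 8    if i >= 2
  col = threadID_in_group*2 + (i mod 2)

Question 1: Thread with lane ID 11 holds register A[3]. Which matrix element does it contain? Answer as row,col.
11: G=2,T=3
[3] (2+8,3*2+1) = (10,7)

10,7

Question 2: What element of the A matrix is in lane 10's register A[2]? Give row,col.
lane 10: gr=2 (10/4), th=2 (10%4)
i=2: r=2+8=10, c=2*2+0=4

10,4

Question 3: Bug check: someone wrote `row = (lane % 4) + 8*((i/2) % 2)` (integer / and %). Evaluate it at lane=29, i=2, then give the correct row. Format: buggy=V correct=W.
buggy=9 correct=15

`(lane % 4) + 8*((i/2) % 2)`[29,2]->9
L=29->g=29>>2=7, t=29&3=1
[2]->row 7+8=15  col 1·2+0=2
row: 9 vs 15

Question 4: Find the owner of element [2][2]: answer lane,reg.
9,0

r=2⇒gr=2,Rb=0  c=2⇒th=1,odd=0
L=2*4+1=9  i=0*2+0=0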